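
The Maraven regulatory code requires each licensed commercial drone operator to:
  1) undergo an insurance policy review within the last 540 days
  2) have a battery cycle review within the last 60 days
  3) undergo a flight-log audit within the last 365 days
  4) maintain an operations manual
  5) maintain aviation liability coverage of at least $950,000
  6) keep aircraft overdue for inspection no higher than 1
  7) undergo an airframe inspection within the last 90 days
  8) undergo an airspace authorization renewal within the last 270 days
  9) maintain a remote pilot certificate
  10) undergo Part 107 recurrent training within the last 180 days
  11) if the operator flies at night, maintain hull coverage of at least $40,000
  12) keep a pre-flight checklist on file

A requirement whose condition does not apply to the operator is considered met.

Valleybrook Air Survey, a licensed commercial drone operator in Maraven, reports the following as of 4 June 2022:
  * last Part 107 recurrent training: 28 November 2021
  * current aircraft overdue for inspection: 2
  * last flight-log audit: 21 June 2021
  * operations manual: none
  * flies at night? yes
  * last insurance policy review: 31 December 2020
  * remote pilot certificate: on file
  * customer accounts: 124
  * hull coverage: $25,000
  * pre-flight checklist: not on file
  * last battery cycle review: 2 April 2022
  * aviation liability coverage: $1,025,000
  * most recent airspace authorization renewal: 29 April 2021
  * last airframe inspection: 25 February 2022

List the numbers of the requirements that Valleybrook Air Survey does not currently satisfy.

2, 4, 6, 7, 8, 10, 11, 12

1. insurance policy review 520 days ago vs limit 540 → met
2. battery cycle review 63 days ago vs limit 60 → not met
3. flight-log audit 348 days ago vs limit 365 → met
4. operations manual absent → not met
5. aviation liability coverage $1,025,000 ≥ $950,000 → met
6. aircraft overdue for inspection 2 > 1 → not met
7. airframe inspection 99 days ago vs limit 90 → not met
8. airspace authorization renewal 401 days ago vs limit 270 → not met
9. remote pilot certificate present → met
10. Part 107 recurrent training 188 days ago vs limit 180 → not met
11. condition 'flies at night' holds; hull coverage $25,000 < $40,000 → not met
12. pre-flight checklist absent → not met
Not met: 2, 4, 6, 7, 8, 10, 11, 12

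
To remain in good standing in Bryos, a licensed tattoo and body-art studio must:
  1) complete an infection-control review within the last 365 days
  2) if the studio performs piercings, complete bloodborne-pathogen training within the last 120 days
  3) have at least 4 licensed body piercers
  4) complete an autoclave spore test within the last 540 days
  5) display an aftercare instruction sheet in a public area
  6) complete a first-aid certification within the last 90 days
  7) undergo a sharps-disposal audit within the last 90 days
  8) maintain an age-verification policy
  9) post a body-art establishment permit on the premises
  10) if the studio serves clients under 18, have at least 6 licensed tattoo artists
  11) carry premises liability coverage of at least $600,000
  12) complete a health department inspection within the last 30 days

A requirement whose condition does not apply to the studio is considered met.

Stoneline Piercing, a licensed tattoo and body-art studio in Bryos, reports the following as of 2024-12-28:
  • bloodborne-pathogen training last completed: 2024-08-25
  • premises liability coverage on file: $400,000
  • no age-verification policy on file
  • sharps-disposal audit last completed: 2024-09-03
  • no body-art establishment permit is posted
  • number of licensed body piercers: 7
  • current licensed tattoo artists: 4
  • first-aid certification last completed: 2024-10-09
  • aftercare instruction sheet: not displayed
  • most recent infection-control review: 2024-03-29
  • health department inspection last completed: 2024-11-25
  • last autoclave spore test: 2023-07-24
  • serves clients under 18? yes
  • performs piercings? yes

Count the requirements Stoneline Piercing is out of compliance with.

8

1. infection-control review 274 days ago vs limit 365 → met
2. condition 'performs piercings' holds; bloodborne-pathogen training 125 days ago vs limit 120 → not met
3. licensed body piercers 7 ≥ 4 → met
4. autoclave spore test 523 days ago vs limit 540 → met
5. aftercare instruction sheet absent → not met
6. first-aid certification 80 days ago vs limit 90 → met
7. sharps-disposal audit 116 days ago vs limit 90 → not met
8. age-verification policy absent → not met
9. body-art establishment permit absent → not met
10. condition 'serves clients under 18' holds; licensed tattoo artists 4 < 6 → not met
11. premises liability coverage $400,000 < $600,000 → not met
12. health department inspection 33 days ago vs limit 30 → not met
Not met: 8 of 12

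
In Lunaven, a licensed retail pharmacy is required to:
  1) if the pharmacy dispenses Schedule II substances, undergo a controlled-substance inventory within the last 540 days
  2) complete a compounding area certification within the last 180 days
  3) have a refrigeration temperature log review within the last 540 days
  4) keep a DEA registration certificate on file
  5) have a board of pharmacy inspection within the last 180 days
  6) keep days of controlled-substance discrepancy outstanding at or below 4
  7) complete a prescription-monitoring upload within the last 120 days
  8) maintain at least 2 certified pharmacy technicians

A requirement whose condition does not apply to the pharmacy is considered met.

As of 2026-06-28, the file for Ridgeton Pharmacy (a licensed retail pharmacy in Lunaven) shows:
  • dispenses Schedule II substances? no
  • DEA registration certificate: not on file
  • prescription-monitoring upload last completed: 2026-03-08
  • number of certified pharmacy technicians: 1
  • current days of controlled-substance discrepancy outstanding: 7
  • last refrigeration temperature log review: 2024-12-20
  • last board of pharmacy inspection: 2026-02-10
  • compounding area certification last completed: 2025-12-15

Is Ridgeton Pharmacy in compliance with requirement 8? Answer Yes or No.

No

8. certified pharmacy technicians 1 < 2 → not met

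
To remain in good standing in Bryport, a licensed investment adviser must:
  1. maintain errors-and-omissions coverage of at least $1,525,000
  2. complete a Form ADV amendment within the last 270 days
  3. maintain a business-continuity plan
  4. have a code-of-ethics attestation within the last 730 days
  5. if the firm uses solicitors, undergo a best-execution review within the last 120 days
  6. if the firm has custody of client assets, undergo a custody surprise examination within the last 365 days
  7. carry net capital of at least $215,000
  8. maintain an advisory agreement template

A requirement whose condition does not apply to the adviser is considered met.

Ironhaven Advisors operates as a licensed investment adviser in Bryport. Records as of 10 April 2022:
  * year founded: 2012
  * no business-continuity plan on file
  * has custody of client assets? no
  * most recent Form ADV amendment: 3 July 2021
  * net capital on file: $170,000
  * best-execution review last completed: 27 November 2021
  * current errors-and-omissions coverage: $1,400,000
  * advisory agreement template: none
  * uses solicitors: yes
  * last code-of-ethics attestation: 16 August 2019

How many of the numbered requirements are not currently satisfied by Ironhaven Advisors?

7

1. errors-and-omissions coverage $1,400,000 < $1,525,000 → not met
2. Form ADV amendment 281 days ago vs limit 270 → not met
3. business-continuity plan absent → not met
4. code-of-ethics attestation 968 days ago vs limit 730 → not met
5. condition 'uses solicitors' holds; best-execution review 134 days ago vs limit 120 → not met
6. condition 'has custody of client assets' does not hold → requirement n/a → met
7. net capital $170,000 < $215,000 → not met
8. advisory agreement template absent → not met
Not met: 7 of 8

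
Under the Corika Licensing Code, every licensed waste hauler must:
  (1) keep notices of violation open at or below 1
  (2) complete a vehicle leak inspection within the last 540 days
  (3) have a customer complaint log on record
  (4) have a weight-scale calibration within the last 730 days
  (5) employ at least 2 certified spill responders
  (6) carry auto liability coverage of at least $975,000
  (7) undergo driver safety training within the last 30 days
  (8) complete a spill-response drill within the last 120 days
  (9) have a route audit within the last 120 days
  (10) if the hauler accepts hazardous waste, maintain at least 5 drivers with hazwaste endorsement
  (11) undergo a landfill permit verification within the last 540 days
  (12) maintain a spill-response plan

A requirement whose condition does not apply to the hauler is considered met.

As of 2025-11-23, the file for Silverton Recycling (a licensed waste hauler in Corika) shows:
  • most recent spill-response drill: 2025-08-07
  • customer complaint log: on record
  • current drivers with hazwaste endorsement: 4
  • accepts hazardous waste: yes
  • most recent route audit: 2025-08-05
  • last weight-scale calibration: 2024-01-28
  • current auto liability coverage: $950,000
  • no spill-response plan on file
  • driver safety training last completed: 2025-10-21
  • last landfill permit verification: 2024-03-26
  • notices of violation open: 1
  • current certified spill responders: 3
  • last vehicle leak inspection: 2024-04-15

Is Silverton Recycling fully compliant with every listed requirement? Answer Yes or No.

1. notices of violation open 1 ≤ 1 → met
2. vehicle leak inspection 587 days ago vs limit 540 → not met
3. customer complaint log present → met
4. weight-scale calibration 665 days ago vs limit 730 → met
5. certified spill responders 3 ≥ 2 → met
6. auto liability coverage $950,000 < $975,000 → not met
7. driver safety training 33 days ago vs limit 30 → not met
8. spill-response drill 108 days ago vs limit 120 → met
9. route audit 110 days ago vs limit 120 → met
10. condition 'accepts hazardous waste' holds; drivers with hazwaste endorsement 4 < 5 → not met
11. landfill permit verification 607 days ago vs limit 540 → not met
12. spill-response plan absent → not met
Not met: 2, 6, 7, 10, 11, 12

No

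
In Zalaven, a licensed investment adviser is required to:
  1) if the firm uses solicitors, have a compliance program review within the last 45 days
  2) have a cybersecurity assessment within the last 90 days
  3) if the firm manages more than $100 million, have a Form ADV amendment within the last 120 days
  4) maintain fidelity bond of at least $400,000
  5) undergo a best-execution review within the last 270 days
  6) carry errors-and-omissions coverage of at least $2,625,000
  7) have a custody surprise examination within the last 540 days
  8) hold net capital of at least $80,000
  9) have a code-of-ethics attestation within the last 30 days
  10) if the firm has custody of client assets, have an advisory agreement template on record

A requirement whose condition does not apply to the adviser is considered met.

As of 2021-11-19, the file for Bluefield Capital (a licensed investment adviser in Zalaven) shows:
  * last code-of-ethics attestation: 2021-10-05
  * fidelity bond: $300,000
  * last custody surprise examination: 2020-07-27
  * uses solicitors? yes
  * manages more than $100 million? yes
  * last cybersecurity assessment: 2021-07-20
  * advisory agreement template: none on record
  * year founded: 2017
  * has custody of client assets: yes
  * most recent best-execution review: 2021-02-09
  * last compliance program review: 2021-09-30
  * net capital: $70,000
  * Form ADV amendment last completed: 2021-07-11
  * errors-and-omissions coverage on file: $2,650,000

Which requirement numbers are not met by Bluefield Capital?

1, 2, 3, 4, 5, 8, 9, 10

1. condition 'uses solicitors' holds; compliance program review 50 days ago vs limit 45 → not met
2. cybersecurity assessment 122 days ago vs limit 90 → not met
3. condition 'manages more than $100 million' holds; Form ADV amendment 131 days ago vs limit 120 → not met
4. fidelity bond $300,000 < $400,000 → not met
5. best-execution review 283 days ago vs limit 270 → not met
6. errors-and-omissions coverage $2,650,000 ≥ $2,625,000 → met
7. custody surprise examination 480 days ago vs limit 540 → met
8. net capital $70,000 < $80,000 → not met
9. code-of-ethics attestation 45 days ago vs limit 30 → not met
10. condition 'has custody of client assets' holds; advisory agreement template absent → not met
Not met: 1, 2, 3, 4, 5, 8, 9, 10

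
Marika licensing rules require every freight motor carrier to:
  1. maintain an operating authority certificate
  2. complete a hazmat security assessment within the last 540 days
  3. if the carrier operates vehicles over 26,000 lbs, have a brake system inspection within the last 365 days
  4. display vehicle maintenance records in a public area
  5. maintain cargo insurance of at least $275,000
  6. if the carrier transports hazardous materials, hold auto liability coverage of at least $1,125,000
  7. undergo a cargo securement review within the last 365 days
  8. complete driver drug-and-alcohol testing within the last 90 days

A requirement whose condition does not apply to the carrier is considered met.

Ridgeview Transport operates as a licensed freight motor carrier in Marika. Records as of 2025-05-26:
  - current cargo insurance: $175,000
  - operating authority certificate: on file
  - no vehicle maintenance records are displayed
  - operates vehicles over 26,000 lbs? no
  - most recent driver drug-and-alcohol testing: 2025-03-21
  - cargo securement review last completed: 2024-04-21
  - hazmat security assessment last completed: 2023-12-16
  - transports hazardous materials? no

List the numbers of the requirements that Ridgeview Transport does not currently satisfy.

1. operating authority certificate present → met
2. hazmat security assessment 527 days ago vs limit 540 → met
3. condition 'operates vehicles over 26,000 lbs' does not hold → requirement n/a → met
4. vehicle maintenance records absent → not met
5. cargo insurance $175,000 < $275,000 → not met
6. condition 'transports hazardous materials' does not hold → requirement n/a → met
7. cargo securement review 400 days ago vs limit 365 → not met
8. driver drug-and-alcohol testing 66 days ago vs limit 90 → met
Not met: 4, 5, 7

4, 5, 7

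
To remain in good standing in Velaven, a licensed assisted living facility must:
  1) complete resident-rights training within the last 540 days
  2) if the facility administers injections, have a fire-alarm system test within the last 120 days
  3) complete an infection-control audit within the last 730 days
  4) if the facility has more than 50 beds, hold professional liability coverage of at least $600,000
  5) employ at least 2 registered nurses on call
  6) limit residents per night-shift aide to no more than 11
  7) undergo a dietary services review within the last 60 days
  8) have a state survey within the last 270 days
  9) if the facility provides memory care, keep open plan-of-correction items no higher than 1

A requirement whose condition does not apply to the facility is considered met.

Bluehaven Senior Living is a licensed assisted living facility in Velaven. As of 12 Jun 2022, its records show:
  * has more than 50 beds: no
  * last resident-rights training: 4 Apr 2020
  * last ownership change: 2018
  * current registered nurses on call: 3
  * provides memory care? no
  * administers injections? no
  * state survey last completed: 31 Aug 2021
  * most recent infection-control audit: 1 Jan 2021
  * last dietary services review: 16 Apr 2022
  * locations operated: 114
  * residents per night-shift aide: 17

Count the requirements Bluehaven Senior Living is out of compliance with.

3

1. resident-rights training 799 days ago vs limit 540 → not met
2. condition 'administers injections' does not hold → requirement n/a → met
3. infection-control audit 527 days ago vs limit 730 → met
4. condition 'has more than 50 beds' does not hold → requirement n/a → met
5. registered nurses on call 3 ≥ 2 → met
6. residents per night-shift aide 17 > 11 → not met
7. dietary services review 57 days ago vs limit 60 → met
8. state survey 285 days ago vs limit 270 → not met
9. condition 'provides memory care' does not hold → requirement n/a → met
Not met: 3 of 9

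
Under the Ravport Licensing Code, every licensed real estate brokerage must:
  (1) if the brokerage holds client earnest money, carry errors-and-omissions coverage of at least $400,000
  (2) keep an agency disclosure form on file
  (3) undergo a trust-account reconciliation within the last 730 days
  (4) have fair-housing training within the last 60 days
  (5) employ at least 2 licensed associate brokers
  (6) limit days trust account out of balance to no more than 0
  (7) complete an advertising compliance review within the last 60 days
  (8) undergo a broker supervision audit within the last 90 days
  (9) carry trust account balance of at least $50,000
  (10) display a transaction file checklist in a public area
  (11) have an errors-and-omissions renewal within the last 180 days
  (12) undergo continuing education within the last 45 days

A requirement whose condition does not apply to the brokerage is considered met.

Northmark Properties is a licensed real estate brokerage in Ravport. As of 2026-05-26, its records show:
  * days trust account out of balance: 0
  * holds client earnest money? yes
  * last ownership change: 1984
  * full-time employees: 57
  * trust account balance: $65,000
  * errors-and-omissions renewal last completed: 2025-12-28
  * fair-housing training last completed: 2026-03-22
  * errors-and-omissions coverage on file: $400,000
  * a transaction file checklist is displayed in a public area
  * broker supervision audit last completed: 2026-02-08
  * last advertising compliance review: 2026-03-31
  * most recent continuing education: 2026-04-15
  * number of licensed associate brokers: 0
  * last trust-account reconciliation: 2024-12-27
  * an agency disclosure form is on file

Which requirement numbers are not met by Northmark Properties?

4, 5, 8

1. condition 'holds client earnest money' holds; errors-and-omissions coverage $400,000 ≥ $400,000 → met
2. agency disclosure form present → met
3. trust-account reconciliation 515 days ago vs limit 730 → met
4. fair-housing training 65 days ago vs limit 60 → not met
5. licensed associate brokers 0 < 2 → not met
6. days trust account out of balance 0 ≤ 0 → met
7. advertising compliance review 56 days ago vs limit 60 → met
8. broker supervision audit 107 days ago vs limit 90 → not met
9. trust account balance $65,000 ≥ $50,000 → met
10. transaction file checklist present → met
11. errors-and-omissions renewal 149 days ago vs limit 180 → met
12. continuing education 41 days ago vs limit 45 → met
Not met: 4, 5, 8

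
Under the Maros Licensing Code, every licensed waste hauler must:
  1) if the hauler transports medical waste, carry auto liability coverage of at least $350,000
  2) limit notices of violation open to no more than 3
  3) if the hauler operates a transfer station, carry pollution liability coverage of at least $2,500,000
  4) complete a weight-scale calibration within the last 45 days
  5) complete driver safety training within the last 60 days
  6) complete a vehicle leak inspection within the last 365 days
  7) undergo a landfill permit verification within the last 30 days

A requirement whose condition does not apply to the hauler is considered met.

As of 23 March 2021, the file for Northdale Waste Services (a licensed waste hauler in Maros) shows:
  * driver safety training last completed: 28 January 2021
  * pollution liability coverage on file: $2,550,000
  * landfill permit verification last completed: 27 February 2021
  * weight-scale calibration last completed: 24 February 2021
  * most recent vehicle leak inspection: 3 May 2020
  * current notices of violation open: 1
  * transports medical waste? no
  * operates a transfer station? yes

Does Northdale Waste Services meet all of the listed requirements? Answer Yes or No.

Yes

1. condition 'transports medical waste' does not hold → requirement n/a → met
2. notices of violation open 1 ≤ 3 → met
3. condition 'operates a transfer station' holds; pollution liability coverage $2,550,000 ≥ $2,500,000 → met
4. weight-scale calibration 27 days ago vs limit 45 → met
5. driver safety training 54 days ago vs limit 60 → met
6. vehicle leak inspection 324 days ago vs limit 365 → met
7. landfill permit verification 24 days ago vs limit 30 → met
All met.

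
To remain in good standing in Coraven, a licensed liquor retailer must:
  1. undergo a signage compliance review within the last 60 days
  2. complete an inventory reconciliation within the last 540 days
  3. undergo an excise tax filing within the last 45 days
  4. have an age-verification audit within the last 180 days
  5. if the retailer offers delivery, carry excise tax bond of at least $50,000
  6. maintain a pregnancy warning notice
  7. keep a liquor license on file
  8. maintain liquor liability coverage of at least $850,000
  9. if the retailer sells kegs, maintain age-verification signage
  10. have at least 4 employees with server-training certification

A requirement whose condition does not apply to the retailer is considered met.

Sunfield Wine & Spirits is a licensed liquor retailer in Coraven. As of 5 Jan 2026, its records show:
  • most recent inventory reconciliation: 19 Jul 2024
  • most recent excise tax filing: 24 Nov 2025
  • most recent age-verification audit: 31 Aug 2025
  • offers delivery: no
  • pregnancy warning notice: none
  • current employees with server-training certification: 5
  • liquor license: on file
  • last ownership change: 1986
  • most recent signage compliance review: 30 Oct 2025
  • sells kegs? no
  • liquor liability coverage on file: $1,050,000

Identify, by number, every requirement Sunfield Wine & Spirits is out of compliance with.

1, 6

1. signage compliance review 67 days ago vs limit 60 → not met
2. inventory reconciliation 535 days ago vs limit 540 → met
3. excise tax filing 42 days ago vs limit 45 → met
4. age-verification audit 127 days ago vs limit 180 → met
5. condition 'offers delivery' does not hold → requirement n/a → met
6. pregnancy warning notice absent → not met
7. liquor license present → met
8. liquor liability coverage $1,050,000 ≥ $850,000 → met
9. condition 'sells kegs' does not hold → requirement n/a → met
10. employees with server-training certification 5 ≥ 4 → met
Not met: 1, 6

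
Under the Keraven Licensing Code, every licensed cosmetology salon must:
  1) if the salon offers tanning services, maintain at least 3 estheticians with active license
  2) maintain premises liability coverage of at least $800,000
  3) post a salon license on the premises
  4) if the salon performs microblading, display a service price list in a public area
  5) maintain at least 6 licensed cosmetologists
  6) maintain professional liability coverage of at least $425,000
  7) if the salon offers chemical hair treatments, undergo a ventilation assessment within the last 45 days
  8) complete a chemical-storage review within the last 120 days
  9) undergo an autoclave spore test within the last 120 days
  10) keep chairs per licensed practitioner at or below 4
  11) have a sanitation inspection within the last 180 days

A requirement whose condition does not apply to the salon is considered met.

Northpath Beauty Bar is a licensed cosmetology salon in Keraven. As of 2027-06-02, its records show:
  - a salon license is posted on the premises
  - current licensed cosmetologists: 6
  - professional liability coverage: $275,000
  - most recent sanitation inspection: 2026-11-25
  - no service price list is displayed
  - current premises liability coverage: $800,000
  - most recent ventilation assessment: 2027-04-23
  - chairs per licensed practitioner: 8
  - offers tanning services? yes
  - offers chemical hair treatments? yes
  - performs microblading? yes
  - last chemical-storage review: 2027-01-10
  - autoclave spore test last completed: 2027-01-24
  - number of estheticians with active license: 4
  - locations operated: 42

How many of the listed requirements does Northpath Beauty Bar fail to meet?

1. condition 'offers tanning services' holds; estheticians with active license 4 ≥ 3 → met
2. premises liability coverage $800,000 ≥ $800,000 → met
3. salon license present → met
4. condition 'performs microblading' holds; service price list absent → not met
5. licensed cosmetologists 6 ≥ 6 → met
6. professional liability coverage $275,000 < $425,000 → not met
7. condition 'offers chemical hair treatments' holds; ventilation assessment 40 days ago vs limit 45 → met
8. chemical-storage review 143 days ago vs limit 120 → not met
9. autoclave spore test 129 days ago vs limit 120 → not met
10. chairs per licensed practitioner 8 > 4 → not met
11. sanitation inspection 189 days ago vs limit 180 → not met
Not met: 6 of 11

6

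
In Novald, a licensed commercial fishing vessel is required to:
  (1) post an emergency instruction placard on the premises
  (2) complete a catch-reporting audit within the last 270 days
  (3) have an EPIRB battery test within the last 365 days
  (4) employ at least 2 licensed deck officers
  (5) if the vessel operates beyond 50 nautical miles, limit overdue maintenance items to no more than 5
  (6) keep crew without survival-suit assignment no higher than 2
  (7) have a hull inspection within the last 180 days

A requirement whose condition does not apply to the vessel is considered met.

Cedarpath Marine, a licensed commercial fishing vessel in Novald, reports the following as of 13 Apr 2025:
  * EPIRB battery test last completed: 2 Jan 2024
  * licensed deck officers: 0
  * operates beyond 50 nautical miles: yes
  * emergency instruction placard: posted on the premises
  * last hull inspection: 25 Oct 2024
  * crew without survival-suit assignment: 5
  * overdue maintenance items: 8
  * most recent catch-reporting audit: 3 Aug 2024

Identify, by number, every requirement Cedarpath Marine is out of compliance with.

1. emergency instruction placard present → met
2. catch-reporting audit 253 days ago vs limit 270 → met
3. EPIRB battery test 467 days ago vs limit 365 → not met
4. licensed deck officers 0 < 2 → not met
5. condition 'operates beyond 50 nautical miles' holds; overdue maintenance items 8 > 5 → not met
6. crew without survival-suit assignment 5 > 2 → not met
7. hull inspection 170 days ago vs limit 180 → met
Not met: 3, 4, 5, 6

3, 4, 5, 6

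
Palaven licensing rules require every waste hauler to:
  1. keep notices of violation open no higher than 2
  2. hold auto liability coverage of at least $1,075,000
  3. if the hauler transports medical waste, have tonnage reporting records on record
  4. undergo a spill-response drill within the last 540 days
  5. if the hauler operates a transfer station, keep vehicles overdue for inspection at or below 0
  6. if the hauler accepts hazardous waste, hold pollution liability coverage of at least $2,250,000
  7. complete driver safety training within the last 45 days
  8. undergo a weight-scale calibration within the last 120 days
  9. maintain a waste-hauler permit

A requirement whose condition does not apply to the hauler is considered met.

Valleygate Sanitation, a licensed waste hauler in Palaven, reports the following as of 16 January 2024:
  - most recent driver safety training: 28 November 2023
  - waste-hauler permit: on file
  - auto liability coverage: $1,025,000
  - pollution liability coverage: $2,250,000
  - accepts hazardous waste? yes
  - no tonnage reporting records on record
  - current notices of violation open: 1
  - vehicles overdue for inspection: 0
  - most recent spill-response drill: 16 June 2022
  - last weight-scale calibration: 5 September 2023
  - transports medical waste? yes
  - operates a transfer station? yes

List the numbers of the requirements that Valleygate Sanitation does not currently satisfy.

2, 3, 4, 7, 8

1. notices of violation open 1 ≤ 2 → met
2. auto liability coverage $1,025,000 < $1,075,000 → not met
3. condition 'transports medical waste' holds; tonnage reporting records absent → not met
4. spill-response drill 579 days ago vs limit 540 → not met
5. condition 'operates a transfer station' holds; vehicles overdue for inspection 0 ≤ 0 → met
6. condition 'accepts hazardous waste' holds; pollution liability coverage $2,250,000 ≥ $2,250,000 → met
7. driver safety training 49 days ago vs limit 45 → not met
8. weight-scale calibration 133 days ago vs limit 120 → not met
9. waste-hauler permit present → met
Not met: 2, 3, 4, 7, 8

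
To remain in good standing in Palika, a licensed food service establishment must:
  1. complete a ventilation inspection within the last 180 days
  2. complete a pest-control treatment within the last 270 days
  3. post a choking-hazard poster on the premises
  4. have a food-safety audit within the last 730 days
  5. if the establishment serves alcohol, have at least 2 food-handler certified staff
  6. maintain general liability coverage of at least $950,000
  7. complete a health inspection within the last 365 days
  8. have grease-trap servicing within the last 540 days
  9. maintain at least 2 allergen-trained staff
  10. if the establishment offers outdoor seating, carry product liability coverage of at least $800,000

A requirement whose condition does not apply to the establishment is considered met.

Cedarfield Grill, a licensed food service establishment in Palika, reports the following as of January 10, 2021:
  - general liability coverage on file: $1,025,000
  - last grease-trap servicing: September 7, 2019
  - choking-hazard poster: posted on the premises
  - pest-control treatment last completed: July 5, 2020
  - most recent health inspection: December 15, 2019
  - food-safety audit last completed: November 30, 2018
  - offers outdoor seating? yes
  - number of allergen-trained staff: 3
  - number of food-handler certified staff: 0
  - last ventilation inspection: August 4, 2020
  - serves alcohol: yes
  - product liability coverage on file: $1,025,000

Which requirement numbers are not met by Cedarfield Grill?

1. ventilation inspection 159 days ago vs limit 180 → met
2. pest-control treatment 189 days ago vs limit 270 → met
3. choking-hazard poster present → met
4. food-safety audit 772 days ago vs limit 730 → not met
5. condition 'serves alcohol' holds; food-handler certified staff 0 < 2 → not met
6. general liability coverage $1,025,000 ≥ $950,000 → met
7. health inspection 392 days ago vs limit 365 → not met
8. grease-trap servicing 491 days ago vs limit 540 → met
9. allergen-trained staff 3 ≥ 2 → met
10. condition 'offers outdoor seating' holds; product liability coverage $1,025,000 ≥ $800,000 → met
Not met: 4, 5, 7

4, 5, 7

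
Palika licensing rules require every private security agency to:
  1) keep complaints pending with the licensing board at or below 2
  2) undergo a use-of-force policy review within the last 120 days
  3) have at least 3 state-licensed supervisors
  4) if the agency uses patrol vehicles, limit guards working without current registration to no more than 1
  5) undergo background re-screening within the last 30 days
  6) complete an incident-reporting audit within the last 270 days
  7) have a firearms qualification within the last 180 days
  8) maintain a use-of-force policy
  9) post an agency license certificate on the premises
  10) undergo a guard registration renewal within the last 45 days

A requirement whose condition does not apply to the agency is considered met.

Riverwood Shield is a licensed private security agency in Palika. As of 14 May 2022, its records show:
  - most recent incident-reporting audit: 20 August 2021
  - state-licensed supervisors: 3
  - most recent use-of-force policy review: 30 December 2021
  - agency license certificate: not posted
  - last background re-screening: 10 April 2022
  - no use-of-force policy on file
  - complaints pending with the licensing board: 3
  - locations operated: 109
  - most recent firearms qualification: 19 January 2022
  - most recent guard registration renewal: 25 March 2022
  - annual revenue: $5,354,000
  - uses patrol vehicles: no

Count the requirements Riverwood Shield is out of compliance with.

6

1. complaints pending with the licensing board 3 > 2 → not met
2. use-of-force policy review 135 days ago vs limit 120 → not met
3. state-licensed supervisors 3 ≥ 3 → met
4. condition 'uses patrol vehicles' does not hold → requirement n/a → met
5. background re-screening 34 days ago vs limit 30 → not met
6. incident-reporting audit 267 days ago vs limit 270 → met
7. firearms qualification 115 days ago vs limit 180 → met
8. use-of-force policy absent → not met
9. agency license certificate absent → not met
10. guard registration renewal 50 days ago vs limit 45 → not met
Not met: 6 of 10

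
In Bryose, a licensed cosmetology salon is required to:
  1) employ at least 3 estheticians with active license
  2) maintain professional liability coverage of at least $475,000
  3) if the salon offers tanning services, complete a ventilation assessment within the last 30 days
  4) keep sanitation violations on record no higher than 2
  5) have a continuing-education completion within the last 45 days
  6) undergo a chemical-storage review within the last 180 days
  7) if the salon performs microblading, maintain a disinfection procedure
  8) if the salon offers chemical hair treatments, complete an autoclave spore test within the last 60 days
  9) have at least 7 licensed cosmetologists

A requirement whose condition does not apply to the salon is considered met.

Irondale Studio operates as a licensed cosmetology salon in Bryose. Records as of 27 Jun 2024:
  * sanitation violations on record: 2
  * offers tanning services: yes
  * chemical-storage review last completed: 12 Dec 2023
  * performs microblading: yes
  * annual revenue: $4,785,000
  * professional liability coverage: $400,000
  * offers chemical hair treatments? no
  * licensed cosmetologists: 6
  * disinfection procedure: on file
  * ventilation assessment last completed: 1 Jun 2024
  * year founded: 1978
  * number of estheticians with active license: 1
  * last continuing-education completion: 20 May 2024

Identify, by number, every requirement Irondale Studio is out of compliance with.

1, 2, 6, 9

1. estheticians with active license 1 < 3 → not met
2. professional liability coverage $400,000 < $475,000 → not met
3. condition 'offers tanning services' holds; ventilation assessment 26 days ago vs limit 30 → met
4. sanitation violations on record 2 ≤ 2 → met
5. continuing-education completion 38 days ago vs limit 45 → met
6. chemical-storage review 198 days ago vs limit 180 → not met
7. condition 'performs microblading' holds; disinfection procedure present → met
8. condition 'offers chemical hair treatments' does not hold → requirement n/a → met
9. licensed cosmetologists 6 < 7 → not met
Not met: 1, 2, 6, 9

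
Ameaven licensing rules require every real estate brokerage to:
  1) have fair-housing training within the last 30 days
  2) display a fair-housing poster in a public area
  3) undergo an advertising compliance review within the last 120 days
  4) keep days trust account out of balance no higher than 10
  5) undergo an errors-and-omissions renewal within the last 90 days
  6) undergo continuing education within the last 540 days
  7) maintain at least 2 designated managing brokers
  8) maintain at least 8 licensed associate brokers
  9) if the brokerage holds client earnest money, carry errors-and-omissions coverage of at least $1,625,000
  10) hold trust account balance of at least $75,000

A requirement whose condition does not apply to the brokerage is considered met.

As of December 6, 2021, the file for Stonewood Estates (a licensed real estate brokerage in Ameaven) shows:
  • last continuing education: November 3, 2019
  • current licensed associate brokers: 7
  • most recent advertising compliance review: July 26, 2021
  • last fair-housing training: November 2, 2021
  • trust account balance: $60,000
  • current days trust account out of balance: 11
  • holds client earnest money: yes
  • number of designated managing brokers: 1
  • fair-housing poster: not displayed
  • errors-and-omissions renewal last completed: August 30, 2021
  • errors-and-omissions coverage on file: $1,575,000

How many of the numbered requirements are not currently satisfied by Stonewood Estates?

10

1. fair-housing training 34 days ago vs limit 30 → not met
2. fair-housing poster absent → not met
3. advertising compliance review 133 days ago vs limit 120 → not met
4. days trust account out of balance 11 > 10 → not met
5. errors-and-omissions renewal 98 days ago vs limit 90 → not met
6. continuing education 764 days ago vs limit 540 → not met
7. designated managing brokers 1 < 2 → not met
8. licensed associate brokers 7 < 8 → not met
9. condition 'holds client earnest money' holds; errors-and-omissions coverage $1,575,000 < $1,625,000 → not met
10. trust account balance $60,000 < $75,000 → not met
Not met: 10 of 10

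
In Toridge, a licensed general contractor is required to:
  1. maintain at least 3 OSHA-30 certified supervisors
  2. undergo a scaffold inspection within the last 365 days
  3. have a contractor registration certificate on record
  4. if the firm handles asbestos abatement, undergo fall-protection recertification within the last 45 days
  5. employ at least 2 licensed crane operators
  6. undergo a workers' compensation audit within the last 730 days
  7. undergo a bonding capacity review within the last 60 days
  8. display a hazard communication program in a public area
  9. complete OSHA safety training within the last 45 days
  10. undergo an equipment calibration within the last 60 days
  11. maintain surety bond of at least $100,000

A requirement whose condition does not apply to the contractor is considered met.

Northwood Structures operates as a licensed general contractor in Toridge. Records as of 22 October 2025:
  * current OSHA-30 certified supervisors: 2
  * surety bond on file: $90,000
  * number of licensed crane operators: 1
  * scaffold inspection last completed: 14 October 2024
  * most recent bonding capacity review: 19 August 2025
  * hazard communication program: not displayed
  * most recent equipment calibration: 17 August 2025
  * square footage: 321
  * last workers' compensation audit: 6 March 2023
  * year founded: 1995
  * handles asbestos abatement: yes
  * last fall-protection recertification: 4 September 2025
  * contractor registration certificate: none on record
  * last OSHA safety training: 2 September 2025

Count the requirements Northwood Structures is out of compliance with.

11

1. OSHA-30 certified supervisors 2 < 3 → not met
2. scaffold inspection 373 days ago vs limit 365 → not met
3. contractor registration certificate absent → not met
4. condition 'handles asbestos abatement' holds; fall-protection recertification 48 days ago vs limit 45 → not met
5. licensed crane operators 1 < 2 → not met
6. workers' compensation audit 961 days ago vs limit 730 → not met
7. bonding capacity review 64 days ago vs limit 60 → not met
8. hazard communication program absent → not met
9. OSHA safety training 50 days ago vs limit 45 → not met
10. equipment calibration 66 days ago vs limit 60 → not met
11. surety bond $90,000 < $100,000 → not met
Not met: 11 of 11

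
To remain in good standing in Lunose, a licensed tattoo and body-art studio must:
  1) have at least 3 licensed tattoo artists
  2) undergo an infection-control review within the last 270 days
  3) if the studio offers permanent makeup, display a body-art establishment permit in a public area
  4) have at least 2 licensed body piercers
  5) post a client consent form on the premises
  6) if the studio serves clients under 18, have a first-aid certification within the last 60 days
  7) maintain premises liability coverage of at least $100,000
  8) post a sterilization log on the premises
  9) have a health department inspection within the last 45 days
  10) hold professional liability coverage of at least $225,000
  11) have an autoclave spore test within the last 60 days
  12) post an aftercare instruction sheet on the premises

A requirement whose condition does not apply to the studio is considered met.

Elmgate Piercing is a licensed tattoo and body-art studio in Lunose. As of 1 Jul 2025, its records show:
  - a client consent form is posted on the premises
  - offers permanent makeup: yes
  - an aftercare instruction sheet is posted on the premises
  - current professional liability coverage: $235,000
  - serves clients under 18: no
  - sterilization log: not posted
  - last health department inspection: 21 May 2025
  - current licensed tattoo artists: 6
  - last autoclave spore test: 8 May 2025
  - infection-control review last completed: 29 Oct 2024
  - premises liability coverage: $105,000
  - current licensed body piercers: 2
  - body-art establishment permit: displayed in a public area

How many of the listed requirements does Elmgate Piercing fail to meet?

1

1. licensed tattoo artists 6 ≥ 3 → met
2. infection-control review 245 days ago vs limit 270 → met
3. condition 'offers permanent makeup' holds; body-art establishment permit present → met
4. licensed body piercers 2 ≥ 2 → met
5. client consent form present → met
6. condition 'serves clients under 18' does not hold → requirement n/a → met
7. premises liability coverage $105,000 ≥ $100,000 → met
8. sterilization log absent → not met
9. health department inspection 41 days ago vs limit 45 → met
10. professional liability coverage $235,000 ≥ $225,000 → met
11. autoclave spore test 54 days ago vs limit 60 → met
12. aftercare instruction sheet present → met
Not met: 1 of 12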